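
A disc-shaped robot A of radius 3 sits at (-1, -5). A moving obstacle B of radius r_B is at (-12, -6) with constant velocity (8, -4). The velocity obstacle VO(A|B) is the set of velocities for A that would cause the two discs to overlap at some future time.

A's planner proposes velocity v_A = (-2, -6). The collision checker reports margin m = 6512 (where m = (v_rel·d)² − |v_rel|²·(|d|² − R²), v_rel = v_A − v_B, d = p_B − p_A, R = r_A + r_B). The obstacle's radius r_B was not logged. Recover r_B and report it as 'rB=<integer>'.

m = 6512
d = (-11, -1);  v_rel = (-10, -2),  |v_rel|² = 104
v_rel×d = (-10)·(-1) − (-2)·(-11) = -12
since m = R²·104 − (-12)²:  R² = (144 + 6512) / 104 = 64
R = √64 = 8  ⇒  r_B = 8 − 3 = 5

rB=5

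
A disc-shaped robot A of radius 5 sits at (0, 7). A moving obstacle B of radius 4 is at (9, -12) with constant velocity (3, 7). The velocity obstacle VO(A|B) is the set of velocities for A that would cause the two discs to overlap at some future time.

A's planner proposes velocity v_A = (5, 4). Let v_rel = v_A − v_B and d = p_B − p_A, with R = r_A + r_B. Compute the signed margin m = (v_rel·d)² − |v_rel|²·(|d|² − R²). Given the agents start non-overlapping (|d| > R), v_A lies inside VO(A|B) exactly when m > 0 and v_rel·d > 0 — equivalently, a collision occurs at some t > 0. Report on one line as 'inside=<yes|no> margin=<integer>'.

d = (9, -19),  |d|² = 442;  R = 5+4 = 9,  c = 442−9² = 361
v_rel = (2, -3),  |v_rel|² = 13;  v_rel·d = (2)·(9) + (-3)·(-19) = 75
13·t² − 150·t + 361 = 0  ⇒  m = 75² − 13·361 = 932
m = 932 > 0,  v_rel·d = 75 > 0  ⇒  inside

inside=yes margin=932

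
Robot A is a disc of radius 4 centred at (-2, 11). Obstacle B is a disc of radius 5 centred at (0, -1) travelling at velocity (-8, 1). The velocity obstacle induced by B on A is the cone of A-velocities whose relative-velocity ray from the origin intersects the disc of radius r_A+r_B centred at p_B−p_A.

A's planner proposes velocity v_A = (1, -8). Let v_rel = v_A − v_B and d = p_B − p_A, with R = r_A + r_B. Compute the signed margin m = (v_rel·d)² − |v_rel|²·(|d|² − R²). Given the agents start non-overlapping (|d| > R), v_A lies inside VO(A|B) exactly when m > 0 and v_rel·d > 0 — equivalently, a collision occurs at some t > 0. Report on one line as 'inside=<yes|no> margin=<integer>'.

d = (2, -12),  |d|² = 148;  R = 4+5 = 9,  c = 148−9² = 67
v_rel = (9, -9),  |v_rel|² = 162;  v_rel·d = (9)·(2) + (-9)·(-12) = 126
162·t² − 252·t + 67 = 0  ⇒  m = 126² − 162·67 = 5022
m = 5022 > 0,  v_rel·d = 126 > 0  ⇒  inside

inside=yes margin=5022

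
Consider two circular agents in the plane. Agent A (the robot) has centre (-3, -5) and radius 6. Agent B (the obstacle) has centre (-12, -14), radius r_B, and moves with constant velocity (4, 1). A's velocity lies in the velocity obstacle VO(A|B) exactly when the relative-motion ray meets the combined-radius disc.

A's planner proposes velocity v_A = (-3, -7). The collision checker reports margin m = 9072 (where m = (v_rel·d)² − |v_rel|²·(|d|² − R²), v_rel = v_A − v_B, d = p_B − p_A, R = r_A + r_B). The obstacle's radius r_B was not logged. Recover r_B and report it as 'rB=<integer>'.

m = 9072
d = (-9, -9);  v_rel = (-7, -8),  |v_rel|² = 113
v_rel×d = (-7)·(-9) − (-8)·(-9) = -9
since m = R²·113 − (-9)²:  R² = (81 + 9072) / 113 = 81
R = √81 = 9  ⇒  r_B = 9 − 6 = 3

rB=3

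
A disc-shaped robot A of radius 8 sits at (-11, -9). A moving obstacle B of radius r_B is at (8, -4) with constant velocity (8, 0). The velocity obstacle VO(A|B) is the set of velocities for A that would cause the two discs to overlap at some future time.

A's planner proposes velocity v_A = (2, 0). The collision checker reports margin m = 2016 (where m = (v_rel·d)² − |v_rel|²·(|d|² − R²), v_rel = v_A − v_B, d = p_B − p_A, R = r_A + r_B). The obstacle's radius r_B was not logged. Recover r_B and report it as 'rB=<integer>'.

m = 2016
d = (19, 5);  v_rel = (-6, 0),  |v_rel|² = 36
v_rel×d = (-6)·(5) − (0)·(19) = -30
since m = R²·36 − (-30)²:  R² = (900 + 2016) / 36 = 81
R = √81 = 9  ⇒  r_B = 9 − 8 = 1

rB=1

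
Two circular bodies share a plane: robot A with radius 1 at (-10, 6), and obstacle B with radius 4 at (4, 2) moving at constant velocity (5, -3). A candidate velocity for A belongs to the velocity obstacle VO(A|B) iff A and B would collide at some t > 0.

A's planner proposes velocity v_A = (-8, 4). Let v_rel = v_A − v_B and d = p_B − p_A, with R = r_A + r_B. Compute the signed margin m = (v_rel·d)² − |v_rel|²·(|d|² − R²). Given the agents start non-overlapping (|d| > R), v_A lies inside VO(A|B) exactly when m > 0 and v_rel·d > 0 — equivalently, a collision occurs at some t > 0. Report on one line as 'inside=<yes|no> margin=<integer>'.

d = (14, -4),  |d|² = 212;  R = 1+4 = 5,  c = 212−5² = 187
v_rel = (-13, 7),  |v_rel|² = 218;  v_rel·d = (-13)·(14) + (7)·(-4) = -210
218·t² + 420·t + 187 = 0  ⇒  m = (-210)² − 218·187 = 3334
m = 3334 > 0,  v_rel·d = -210 < 0  ⇒  outside

inside=no margin=3334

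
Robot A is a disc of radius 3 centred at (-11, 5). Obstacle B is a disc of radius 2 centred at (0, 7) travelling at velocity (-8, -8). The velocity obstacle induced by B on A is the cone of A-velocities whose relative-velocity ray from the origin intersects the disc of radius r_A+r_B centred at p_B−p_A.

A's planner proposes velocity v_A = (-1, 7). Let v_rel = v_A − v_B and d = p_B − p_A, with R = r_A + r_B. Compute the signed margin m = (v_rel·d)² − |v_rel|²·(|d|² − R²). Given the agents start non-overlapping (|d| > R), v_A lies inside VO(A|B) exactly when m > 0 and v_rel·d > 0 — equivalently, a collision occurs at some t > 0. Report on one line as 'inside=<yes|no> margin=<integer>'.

d = (11, 2),  |d|² = 125;  R = 3+2 = 5,  c = 125−5² = 100
v_rel = (7, 15),  |v_rel|² = 274;  v_rel·d = (7)·(11) + (15)·(2) = 107
274·t² − 214·t + 100 = 0  ⇒  m = 107² − 274·100 = -15951
m = -15951 < 0,  v_rel·d = 107 > 0  ⇒  outside

inside=no margin=-15951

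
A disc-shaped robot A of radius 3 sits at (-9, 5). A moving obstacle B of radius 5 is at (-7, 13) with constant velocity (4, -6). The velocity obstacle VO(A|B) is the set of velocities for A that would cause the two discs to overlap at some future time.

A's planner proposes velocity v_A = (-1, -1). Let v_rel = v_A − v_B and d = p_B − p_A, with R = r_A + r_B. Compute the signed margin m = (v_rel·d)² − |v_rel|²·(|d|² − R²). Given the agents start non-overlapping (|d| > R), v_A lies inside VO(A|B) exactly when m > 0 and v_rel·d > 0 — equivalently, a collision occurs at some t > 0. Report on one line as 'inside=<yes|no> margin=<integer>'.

d = (2, 8),  |d|² = 68;  R = 3+5 = 8,  c = 68−8² = 4
v_rel = (-5, 5),  |v_rel|² = 50;  v_rel·d = (-5)·(2) + (5)·(8) = 30
50·t² − 60·t + 4 = 0  ⇒  m = 30² − 50·4 = 700
m = 700 > 0,  v_rel·d = 30 > 0  ⇒  inside

inside=yes margin=700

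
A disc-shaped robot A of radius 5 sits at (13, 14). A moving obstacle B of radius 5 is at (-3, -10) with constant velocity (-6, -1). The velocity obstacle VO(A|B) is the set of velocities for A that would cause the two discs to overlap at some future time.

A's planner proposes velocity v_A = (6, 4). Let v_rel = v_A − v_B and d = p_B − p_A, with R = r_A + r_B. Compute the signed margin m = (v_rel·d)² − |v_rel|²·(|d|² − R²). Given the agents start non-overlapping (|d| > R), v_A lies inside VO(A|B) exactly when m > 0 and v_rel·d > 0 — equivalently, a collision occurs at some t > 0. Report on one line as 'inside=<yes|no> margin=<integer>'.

d = (-16, -24),  |d|² = 832;  R = 5+5 = 10,  c = 832−10² = 732
v_rel = (12, 5),  |v_rel|² = 169;  v_rel·d = (12)·(-16) + (5)·(-24) = -312
169·t² + 624·t + 732 = 0  ⇒  m = (-312)² − 169·732 = -26364
m = -26364 < 0,  v_rel·d = -312 < 0  ⇒  outside

inside=no margin=-26364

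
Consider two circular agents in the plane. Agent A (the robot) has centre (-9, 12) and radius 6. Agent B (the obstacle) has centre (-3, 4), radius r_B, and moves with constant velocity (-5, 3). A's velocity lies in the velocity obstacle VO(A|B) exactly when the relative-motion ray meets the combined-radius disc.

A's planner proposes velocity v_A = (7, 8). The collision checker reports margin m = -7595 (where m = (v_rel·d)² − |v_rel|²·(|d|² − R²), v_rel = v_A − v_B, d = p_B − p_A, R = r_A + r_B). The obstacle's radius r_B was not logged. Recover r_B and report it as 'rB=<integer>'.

m = -7595
d = (6, -8);  v_rel = (12, 5),  |v_rel|² = 169
v_rel×d = (12)·(-8) − (5)·(6) = -126
since m = R²·169 − (-126)²:  R² = (15876 + -7595) / 169 = 49
R = √49 = 7  ⇒  r_B = 7 − 6 = 1

rB=1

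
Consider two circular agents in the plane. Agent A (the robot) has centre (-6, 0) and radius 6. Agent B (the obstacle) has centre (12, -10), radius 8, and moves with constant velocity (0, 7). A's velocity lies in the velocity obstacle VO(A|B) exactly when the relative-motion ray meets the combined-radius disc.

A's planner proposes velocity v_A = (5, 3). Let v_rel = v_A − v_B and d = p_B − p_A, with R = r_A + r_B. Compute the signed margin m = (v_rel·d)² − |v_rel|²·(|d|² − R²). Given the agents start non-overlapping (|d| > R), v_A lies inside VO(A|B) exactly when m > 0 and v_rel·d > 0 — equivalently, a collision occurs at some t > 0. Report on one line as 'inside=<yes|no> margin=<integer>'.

d = (18, -10),  |d|² = 424;  R = 6+8 = 14,  c = 424−14² = 228
v_rel = (5, -4),  |v_rel|² = 41;  v_rel·d = (5)·(18) + (-4)·(-10) = 130
41·t² − 260·t + 228 = 0  ⇒  m = 130² − 41·228 = 7552
m = 7552 > 0,  v_rel·d = 130 > 0  ⇒  inside

inside=yes margin=7552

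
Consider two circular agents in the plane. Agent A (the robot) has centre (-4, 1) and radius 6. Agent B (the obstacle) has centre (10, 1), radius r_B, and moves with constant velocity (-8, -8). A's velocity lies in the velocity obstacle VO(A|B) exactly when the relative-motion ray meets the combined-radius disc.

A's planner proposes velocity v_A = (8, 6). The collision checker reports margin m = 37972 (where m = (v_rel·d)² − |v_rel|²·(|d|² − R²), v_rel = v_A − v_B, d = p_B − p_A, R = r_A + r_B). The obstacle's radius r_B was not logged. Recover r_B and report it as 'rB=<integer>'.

m = 37972
d = (14, 0);  v_rel = (16, 14),  |v_rel|² = 452
v_rel×d = (16)·(0) − (14)·(14) = -196
since m = R²·452 − (-196)²:  R² = (38416 + 37972) / 452 = 169
R = √169 = 13  ⇒  r_B = 13 − 6 = 7

rB=7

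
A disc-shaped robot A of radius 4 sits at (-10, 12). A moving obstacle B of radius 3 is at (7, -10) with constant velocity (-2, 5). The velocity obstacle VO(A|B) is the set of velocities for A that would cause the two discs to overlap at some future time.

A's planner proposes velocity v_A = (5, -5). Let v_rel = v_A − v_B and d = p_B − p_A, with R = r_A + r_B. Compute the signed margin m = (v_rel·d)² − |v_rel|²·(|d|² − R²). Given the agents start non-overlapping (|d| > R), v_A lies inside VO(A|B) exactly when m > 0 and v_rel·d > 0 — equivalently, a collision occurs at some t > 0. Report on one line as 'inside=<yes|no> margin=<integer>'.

d = (17, -22),  |d|² = 773;  R = 4+3 = 7,  c = 773−7² = 724
v_rel = (7, -10),  |v_rel|² = 149;  v_rel·d = (7)·(17) + (-10)·(-22) = 339
149·t² − 678·t + 724 = 0  ⇒  m = 339² − 149·724 = 7045
m = 7045 > 0,  v_rel·d = 339 > 0  ⇒  inside

inside=yes margin=7045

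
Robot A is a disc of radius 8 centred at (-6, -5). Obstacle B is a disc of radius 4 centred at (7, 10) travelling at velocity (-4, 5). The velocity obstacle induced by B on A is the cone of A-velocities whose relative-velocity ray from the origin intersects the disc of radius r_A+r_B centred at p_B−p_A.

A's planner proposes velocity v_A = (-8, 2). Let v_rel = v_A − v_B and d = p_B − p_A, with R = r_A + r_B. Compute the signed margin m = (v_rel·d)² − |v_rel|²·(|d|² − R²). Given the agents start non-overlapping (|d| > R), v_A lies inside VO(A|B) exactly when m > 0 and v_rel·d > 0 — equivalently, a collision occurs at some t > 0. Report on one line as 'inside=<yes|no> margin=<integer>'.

d = (13, 15),  |d|² = 394;  R = 8+4 = 12,  c = 394−12² = 250
v_rel = (-4, -3),  |v_rel|² = 25;  v_rel·d = (-4)·(13) + (-3)·(15) = -97
25·t² + 194·t + 250 = 0  ⇒  m = (-97)² − 25·250 = 3159
m = 3159 > 0,  v_rel·d = -97 < 0  ⇒  outside

inside=no margin=3159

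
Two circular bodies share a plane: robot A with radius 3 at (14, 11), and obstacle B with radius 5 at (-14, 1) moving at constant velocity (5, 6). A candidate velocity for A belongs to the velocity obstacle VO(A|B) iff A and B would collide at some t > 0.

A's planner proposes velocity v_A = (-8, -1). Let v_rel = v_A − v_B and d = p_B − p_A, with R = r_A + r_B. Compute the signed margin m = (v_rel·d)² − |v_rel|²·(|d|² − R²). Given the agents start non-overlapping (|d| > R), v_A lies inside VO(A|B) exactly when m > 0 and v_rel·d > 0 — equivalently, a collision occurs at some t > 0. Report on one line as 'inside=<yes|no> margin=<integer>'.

d = (-28, -10),  |d|² = 884;  R = 3+5 = 8,  c = 884−8² = 820
v_rel = (-13, -7),  |v_rel|² = 218;  v_rel·d = (-13)·(-28) + (-7)·(-10) = 434
218·t² − 868·t + 820 = 0  ⇒  m = 434² − 218·820 = 9596
m = 9596 > 0,  v_rel·d = 434 > 0  ⇒  inside

inside=yes margin=9596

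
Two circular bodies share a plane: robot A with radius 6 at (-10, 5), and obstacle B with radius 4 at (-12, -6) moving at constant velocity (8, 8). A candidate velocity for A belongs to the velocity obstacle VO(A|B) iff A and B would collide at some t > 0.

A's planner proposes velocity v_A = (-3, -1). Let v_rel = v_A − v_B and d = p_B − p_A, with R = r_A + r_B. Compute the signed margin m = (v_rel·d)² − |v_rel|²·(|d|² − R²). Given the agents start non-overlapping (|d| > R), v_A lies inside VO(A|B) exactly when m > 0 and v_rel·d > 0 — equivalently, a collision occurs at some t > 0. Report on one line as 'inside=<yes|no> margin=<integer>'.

d = (-2, -11),  |d|² = 125;  R = 6+4 = 10,  c = 125−10² = 25
v_rel = (-11, -9),  |v_rel|² = 202;  v_rel·d = (-11)·(-2) + (-9)·(-11) = 121
202·t² − 242·t + 25 = 0  ⇒  m = 121² − 202·25 = 9591
m = 9591 > 0,  v_rel·d = 121 > 0  ⇒  inside

inside=yes margin=9591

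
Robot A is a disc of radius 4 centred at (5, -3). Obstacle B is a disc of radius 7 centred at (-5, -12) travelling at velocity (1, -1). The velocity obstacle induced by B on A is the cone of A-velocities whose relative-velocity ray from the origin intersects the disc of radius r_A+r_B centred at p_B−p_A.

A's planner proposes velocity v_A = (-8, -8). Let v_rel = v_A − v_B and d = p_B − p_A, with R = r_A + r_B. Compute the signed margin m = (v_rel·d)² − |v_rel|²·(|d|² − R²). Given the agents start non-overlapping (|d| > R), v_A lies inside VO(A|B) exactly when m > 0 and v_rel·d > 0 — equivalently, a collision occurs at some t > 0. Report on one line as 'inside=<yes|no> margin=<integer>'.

d = (-10, -9),  |d|² = 181;  R = 4+7 = 11,  c = 181−11² = 60
v_rel = (-9, -7),  |v_rel|² = 130;  v_rel·d = (-9)·(-10) + (-7)·(-9) = 153
130·t² − 306·t + 60 = 0  ⇒  m = 153² − 130·60 = 15609
m = 15609 > 0,  v_rel·d = 153 > 0  ⇒  inside

inside=yes margin=15609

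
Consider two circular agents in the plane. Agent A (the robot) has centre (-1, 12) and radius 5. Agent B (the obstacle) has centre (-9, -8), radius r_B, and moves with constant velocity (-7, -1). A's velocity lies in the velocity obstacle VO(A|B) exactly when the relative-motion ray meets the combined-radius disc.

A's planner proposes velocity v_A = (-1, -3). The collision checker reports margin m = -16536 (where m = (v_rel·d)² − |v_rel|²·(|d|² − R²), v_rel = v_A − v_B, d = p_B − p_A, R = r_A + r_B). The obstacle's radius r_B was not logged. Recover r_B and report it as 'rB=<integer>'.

m = -16536
d = (-8, -20);  v_rel = (6, -2),  |v_rel|² = 40
v_rel×d = (6)·(-20) − (-2)·(-8) = -136
since m = R²·40 − (-136)²:  R² = (18496 + -16536) / 40 = 49
R = √49 = 7  ⇒  r_B = 7 − 5 = 2

rB=2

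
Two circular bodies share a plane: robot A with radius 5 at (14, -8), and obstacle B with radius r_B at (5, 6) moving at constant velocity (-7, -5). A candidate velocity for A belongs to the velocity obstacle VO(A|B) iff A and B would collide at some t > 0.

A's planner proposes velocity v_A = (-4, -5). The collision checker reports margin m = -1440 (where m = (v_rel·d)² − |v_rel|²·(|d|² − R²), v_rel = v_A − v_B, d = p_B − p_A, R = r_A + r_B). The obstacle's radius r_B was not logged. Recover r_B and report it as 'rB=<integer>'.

m = -1440
d = (-9, 14);  v_rel = (3, 0),  |v_rel|² = 9
v_rel×d = (3)·(14) − (0)·(-9) = 42
since m = R²·9 − 42²:  R² = (1764 + -1440) / 9 = 36
R = √36 = 6  ⇒  r_B = 6 − 5 = 1

rB=1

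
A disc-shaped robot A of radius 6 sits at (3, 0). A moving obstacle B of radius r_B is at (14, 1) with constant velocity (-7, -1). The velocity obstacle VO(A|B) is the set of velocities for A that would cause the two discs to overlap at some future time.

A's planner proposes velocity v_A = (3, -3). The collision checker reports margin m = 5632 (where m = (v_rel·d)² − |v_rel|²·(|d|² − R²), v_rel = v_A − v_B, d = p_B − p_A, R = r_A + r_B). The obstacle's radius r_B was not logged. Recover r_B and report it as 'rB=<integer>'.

m = 5632
d = (11, 1);  v_rel = (10, -2),  |v_rel|² = 104
v_rel×d = (10)·(1) − (-2)·(11) = 32
since m = R²·104 − 32²:  R² = (1024 + 5632) / 104 = 64
R = √64 = 8  ⇒  r_B = 8 − 6 = 2

rB=2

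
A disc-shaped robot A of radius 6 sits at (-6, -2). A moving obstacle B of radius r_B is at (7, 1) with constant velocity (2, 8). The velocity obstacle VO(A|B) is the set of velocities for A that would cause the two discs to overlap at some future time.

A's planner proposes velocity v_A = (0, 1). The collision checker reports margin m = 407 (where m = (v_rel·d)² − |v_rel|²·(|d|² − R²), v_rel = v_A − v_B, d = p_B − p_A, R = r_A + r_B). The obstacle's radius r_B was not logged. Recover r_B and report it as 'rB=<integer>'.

m = 407
d = (13, 3);  v_rel = (-2, -7),  |v_rel|² = 53
v_rel×d = (-2)·(3) − (-7)·(13) = 85
since m = R²·53 − 85²:  R² = (7225 + 407) / 53 = 144
R = √144 = 12  ⇒  r_B = 12 − 6 = 6

rB=6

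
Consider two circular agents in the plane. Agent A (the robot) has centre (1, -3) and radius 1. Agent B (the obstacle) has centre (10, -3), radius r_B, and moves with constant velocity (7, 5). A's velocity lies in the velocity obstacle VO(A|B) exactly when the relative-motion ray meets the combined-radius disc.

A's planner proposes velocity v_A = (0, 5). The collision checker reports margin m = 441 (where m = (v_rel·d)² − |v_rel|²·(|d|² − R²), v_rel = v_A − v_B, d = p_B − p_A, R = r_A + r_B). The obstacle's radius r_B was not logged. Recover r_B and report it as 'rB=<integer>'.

m = 441
d = (9, 0);  v_rel = (-7, 0),  |v_rel|² = 49
v_rel×d = (-7)·(0) − (0)·(9) = 0
since m = R²·49 − 0²:  R² = (0 + 441) / 49 = 9
R = √9 = 3  ⇒  r_B = 3 − 1 = 2

rB=2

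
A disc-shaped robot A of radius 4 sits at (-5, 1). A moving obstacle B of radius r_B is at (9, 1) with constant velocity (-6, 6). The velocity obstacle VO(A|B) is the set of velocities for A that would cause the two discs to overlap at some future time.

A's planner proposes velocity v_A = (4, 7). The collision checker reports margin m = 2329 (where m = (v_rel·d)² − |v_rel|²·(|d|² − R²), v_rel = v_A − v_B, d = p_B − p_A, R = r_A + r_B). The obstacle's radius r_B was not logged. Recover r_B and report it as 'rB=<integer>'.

m = 2329
d = (14, 0);  v_rel = (10, 1),  |v_rel|² = 101
v_rel×d = (10)·(0) − (1)·(14) = -14
since m = R²·101 − (-14)²:  R² = (196 + 2329) / 101 = 25
R = √25 = 5  ⇒  r_B = 5 − 4 = 1

rB=1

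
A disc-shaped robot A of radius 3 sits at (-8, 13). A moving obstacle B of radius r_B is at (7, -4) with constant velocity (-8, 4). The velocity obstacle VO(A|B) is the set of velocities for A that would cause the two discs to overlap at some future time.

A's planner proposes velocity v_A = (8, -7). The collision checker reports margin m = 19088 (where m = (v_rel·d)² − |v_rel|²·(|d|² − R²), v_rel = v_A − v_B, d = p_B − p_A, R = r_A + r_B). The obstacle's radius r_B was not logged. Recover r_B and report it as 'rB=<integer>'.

m = 19088
d = (15, -17);  v_rel = (16, -11),  |v_rel|² = 377
v_rel×d = (16)·(-17) − (-11)·(15) = -107
since m = R²·377 − (-107)²:  R² = (11449 + 19088) / 377 = 81
R = √81 = 9  ⇒  r_B = 9 − 3 = 6

rB=6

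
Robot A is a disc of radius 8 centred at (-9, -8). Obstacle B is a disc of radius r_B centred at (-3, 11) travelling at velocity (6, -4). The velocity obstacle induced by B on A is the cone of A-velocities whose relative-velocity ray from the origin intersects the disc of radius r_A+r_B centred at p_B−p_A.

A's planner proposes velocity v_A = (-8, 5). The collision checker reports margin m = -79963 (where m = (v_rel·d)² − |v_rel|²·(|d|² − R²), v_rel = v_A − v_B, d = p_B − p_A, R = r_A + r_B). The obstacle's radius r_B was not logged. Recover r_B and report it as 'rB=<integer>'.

m = -79963
d = (6, 19);  v_rel = (-14, 9),  |v_rel|² = 277
v_rel×d = (-14)·(19) − (9)·(6) = -320
since m = R²·277 − (-320)²:  R² = (102400 + -79963) / 277 = 81
R = √81 = 9  ⇒  r_B = 9 − 8 = 1

rB=1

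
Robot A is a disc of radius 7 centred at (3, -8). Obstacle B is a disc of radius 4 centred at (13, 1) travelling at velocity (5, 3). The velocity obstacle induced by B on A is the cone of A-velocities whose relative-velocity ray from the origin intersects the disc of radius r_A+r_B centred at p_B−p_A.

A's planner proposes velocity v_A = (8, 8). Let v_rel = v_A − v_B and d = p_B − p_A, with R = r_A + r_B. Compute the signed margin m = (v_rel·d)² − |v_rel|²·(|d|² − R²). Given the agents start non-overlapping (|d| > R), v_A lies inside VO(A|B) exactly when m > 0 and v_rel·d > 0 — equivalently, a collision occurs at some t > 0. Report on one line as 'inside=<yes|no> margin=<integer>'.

d = (10, 9),  |d|² = 181;  R = 7+4 = 11,  c = 181−11² = 60
v_rel = (3, 5),  |v_rel|² = 34;  v_rel·d = (3)·(10) + (5)·(9) = 75
34·t² − 150·t + 60 = 0  ⇒  m = 75² − 34·60 = 3585
m = 3585 > 0,  v_rel·d = 75 > 0  ⇒  inside

inside=yes margin=3585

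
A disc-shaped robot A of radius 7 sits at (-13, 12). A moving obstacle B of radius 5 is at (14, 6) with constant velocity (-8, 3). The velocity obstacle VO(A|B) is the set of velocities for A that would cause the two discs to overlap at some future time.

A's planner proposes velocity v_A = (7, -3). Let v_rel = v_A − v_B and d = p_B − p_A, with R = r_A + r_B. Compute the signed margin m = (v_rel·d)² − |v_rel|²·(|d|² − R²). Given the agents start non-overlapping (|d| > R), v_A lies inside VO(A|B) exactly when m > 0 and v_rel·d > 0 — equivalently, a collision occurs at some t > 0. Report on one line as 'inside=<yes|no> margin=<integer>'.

d = (27, -6),  |d|² = 765;  R = 7+5 = 12,  c = 765−12² = 621
v_rel = (15, -6),  |v_rel|² = 261;  v_rel·d = (15)·(27) + (-6)·(-6) = 441
261·t² − 882·t + 621 = 0  ⇒  m = 441² − 261·621 = 32400
m = 32400 > 0,  v_rel·d = 441 > 0  ⇒  inside

inside=yes margin=32400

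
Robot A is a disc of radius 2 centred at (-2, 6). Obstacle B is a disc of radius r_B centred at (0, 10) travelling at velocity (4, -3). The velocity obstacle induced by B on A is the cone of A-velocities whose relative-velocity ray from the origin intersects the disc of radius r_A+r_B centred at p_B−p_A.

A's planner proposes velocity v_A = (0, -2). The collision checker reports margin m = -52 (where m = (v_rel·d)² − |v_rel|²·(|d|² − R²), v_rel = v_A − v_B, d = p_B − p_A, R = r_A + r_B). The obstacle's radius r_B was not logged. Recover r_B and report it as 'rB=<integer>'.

m = -52
d = (2, 4);  v_rel = (-4, 1),  |v_rel|² = 17
v_rel×d = (-4)·(4) − (1)·(2) = -18
since m = R²·17 − (-18)²:  R² = (324 + -52) / 17 = 16
R = √16 = 4  ⇒  r_B = 4 − 2 = 2

rB=2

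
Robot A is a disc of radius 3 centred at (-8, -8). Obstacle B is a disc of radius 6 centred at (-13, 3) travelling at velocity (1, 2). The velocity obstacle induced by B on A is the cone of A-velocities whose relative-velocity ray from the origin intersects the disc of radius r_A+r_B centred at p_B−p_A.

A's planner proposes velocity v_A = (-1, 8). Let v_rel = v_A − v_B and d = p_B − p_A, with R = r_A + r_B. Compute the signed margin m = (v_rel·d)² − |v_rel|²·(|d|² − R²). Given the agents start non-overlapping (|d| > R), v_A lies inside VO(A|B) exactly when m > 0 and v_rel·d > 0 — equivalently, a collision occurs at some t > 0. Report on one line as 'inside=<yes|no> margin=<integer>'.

d = (-5, 11),  |d|² = 146;  R = 3+6 = 9,  c = 146−9² = 65
v_rel = (-2, 6),  |v_rel|² = 40;  v_rel·d = (-2)·(-5) + (6)·(11) = 76
40·t² − 152·t + 65 = 0  ⇒  m = 76² − 40·65 = 3176
m = 3176 > 0,  v_rel·d = 76 > 0  ⇒  inside

inside=yes margin=3176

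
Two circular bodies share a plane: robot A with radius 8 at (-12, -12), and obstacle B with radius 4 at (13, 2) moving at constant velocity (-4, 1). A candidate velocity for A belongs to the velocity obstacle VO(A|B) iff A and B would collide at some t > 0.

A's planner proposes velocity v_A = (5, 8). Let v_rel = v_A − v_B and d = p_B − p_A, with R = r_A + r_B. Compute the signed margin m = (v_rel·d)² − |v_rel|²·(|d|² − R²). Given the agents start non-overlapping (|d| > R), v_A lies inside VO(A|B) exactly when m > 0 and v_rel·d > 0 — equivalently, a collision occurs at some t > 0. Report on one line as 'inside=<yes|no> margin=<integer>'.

d = (25, 14),  |d|² = 821;  R = 8+4 = 12,  c = 821−12² = 677
v_rel = (9, 7),  |v_rel|² = 130;  v_rel·d = (9)·(25) + (7)·(14) = 323
130·t² − 646·t + 677 = 0  ⇒  m = 323² − 130·677 = 16319
m = 16319 > 0,  v_rel·d = 323 > 0  ⇒  inside

inside=yes margin=16319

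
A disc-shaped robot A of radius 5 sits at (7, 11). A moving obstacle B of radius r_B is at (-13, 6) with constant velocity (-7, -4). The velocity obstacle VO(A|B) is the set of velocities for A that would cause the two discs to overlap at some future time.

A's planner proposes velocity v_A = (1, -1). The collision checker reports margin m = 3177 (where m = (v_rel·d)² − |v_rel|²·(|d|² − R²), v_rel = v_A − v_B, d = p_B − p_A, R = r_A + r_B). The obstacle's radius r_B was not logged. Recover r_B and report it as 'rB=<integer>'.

m = 3177
d = (-20, -5);  v_rel = (8, 3),  |v_rel|² = 73
v_rel×d = (8)·(-5) − (3)·(-20) = 20
since m = R²·73 − 20²:  R² = (400 + 3177) / 73 = 49
R = √49 = 7  ⇒  r_B = 7 − 5 = 2

rB=2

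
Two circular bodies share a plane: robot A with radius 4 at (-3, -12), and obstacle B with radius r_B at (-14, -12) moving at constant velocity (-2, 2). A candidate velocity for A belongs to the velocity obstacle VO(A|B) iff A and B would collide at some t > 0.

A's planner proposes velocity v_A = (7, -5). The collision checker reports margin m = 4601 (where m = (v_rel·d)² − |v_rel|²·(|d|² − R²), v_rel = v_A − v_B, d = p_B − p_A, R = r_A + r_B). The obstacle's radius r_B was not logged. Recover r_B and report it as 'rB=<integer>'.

m = 4601
d = (-11, 0);  v_rel = (9, -7),  |v_rel|² = 130
v_rel×d = (9)·(0) − (-7)·(-11) = -77
since m = R²·130 − (-77)²:  R² = (5929 + 4601) / 130 = 81
R = √81 = 9  ⇒  r_B = 9 − 4 = 5

rB=5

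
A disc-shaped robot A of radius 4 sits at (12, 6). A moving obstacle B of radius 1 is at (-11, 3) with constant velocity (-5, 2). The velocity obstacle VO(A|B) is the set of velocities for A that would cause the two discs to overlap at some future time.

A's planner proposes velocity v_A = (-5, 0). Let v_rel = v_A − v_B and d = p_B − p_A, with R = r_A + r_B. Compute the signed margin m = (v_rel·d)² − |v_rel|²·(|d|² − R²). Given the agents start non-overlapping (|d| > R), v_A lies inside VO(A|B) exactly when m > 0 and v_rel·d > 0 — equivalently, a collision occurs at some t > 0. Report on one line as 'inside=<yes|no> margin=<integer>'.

d = (-23, -3),  |d|² = 538;  R = 4+1 = 5,  c = 538−5² = 513
v_rel = (0, -2),  |v_rel|² = 4;  v_rel·d = (0)·(-23) + (-2)·(-3) = 6
4·t² − 12·t + 513 = 0  ⇒  m = 6² − 4·513 = -2016
m = -2016 < 0,  v_rel·d = 6 > 0  ⇒  outside

inside=no margin=-2016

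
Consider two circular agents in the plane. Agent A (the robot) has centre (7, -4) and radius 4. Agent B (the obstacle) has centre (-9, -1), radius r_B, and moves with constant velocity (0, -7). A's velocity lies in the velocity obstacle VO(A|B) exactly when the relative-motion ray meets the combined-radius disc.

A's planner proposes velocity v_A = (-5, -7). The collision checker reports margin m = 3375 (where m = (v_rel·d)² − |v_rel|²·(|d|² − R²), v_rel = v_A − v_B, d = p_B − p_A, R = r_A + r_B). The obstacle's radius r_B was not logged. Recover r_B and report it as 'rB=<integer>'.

m = 3375
d = (-16, 3);  v_rel = (-5, 0),  |v_rel|² = 25
v_rel×d = (-5)·(3) − (0)·(-16) = -15
since m = R²·25 − (-15)²:  R² = (225 + 3375) / 25 = 144
R = √144 = 12  ⇒  r_B = 12 − 4 = 8

rB=8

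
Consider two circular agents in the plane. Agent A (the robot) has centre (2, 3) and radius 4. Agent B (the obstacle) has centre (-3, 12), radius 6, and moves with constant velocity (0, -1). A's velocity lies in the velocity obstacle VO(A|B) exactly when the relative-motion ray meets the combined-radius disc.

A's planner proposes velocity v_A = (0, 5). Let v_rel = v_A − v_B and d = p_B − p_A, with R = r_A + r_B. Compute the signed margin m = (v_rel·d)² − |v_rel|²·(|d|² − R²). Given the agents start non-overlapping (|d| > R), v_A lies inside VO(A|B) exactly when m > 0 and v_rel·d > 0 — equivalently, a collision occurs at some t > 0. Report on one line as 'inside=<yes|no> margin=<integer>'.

d = (-5, 9),  |d|² = 106;  R = 4+6 = 10,  c = 106−10² = 6
v_rel = (0, 6),  |v_rel|² = 36;  v_rel·d = (0)·(-5) + (6)·(9) = 54
36·t² − 108·t + 6 = 0  ⇒  m = 54² − 36·6 = 2700
m = 2700 > 0,  v_rel·d = 54 > 0  ⇒  inside

inside=yes margin=2700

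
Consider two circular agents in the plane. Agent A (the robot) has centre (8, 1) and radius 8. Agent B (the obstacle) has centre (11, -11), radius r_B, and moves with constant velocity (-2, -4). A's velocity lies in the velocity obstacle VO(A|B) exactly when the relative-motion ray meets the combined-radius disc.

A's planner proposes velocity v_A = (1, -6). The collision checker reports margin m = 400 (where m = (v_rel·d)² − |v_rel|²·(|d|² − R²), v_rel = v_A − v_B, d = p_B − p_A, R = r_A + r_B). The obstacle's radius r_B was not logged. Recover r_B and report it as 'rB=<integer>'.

m = 400
d = (3, -12);  v_rel = (3, -2),  |v_rel|² = 13
v_rel×d = (3)·(-12) − (-2)·(3) = -30
since m = R²·13 − (-30)²:  R² = (900 + 400) / 13 = 100
R = √100 = 10  ⇒  r_B = 10 − 8 = 2

rB=2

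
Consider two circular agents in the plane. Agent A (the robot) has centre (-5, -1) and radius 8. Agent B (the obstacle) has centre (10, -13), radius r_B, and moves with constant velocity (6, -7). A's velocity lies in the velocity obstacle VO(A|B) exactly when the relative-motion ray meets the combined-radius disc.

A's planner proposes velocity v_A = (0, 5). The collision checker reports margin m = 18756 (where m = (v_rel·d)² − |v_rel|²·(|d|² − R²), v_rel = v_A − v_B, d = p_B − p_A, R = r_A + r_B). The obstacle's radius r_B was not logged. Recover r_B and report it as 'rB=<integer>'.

m = 18756
d = (15, -12);  v_rel = (-6, 12),  |v_rel|² = 180
v_rel×d = (-6)·(-12) − (12)·(15) = -108
since m = R²·180 − (-108)²:  R² = (11664 + 18756) / 180 = 169
R = √169 = 13  ⇒  r_B = 13 − 8 = 5

rB=5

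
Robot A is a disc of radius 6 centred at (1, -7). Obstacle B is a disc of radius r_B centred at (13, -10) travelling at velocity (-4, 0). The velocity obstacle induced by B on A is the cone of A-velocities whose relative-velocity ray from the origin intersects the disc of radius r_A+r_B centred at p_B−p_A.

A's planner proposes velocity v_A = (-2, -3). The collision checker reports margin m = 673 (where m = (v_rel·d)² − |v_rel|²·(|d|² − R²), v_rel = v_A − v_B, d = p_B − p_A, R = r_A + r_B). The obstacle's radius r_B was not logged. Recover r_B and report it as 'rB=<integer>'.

m = 673
d = (12, -3);  v_rel = (2, -3),  |v_rel|² = 13
v_rel×d = (2)·(-3) − (-3)·(12) = 30
since m = R²·13 − 30²:  R² = (900 + 673) / 13 = 121
R = √121 = 11  ⇒  r_B = 11 − 6 = 5

rB=5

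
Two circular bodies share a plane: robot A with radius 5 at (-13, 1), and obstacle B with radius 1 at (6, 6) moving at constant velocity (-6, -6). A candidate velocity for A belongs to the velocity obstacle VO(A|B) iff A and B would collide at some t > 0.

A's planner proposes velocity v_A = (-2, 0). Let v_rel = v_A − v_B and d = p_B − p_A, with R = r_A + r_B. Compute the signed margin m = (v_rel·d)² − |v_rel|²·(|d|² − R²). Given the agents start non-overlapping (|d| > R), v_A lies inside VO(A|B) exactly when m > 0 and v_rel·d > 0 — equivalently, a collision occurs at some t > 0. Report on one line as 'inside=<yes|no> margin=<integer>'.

d = (19, 5),  |d|² = 386;  R = 5+1 = 6,  c = 386−6² = 350
v_rel = (4, 6),  |v_rel|² = 52;  v_rel·d = (4)·(19) + (6)·(5) = 106
52·t² − 212·t + 350 = 0  ⇒  m = 106² − 52·350 = -6964
m = -6964 < 0,  v_rel·d = 106 > 0  ⇒  outside

inside=no margin=-6964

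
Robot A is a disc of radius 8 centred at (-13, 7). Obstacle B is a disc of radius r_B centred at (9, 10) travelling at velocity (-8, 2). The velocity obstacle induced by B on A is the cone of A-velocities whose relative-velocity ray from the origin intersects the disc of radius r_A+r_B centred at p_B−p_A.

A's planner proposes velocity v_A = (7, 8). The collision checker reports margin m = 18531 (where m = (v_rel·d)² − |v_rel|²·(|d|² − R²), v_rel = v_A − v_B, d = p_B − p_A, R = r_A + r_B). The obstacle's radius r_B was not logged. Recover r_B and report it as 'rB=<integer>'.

m = 18531
d = (22, 3);  v_rel = (15, 6),  |v_rel|² = 261
v_rel×d = (15)·(3) − (6)·(22) = -87
since m = R²·261 − (-87)²:  R² = (7569 + 18531) / 261 = 100
R = √100 = 10  ⇒  r_B = 10 − 8 = 2

rB=2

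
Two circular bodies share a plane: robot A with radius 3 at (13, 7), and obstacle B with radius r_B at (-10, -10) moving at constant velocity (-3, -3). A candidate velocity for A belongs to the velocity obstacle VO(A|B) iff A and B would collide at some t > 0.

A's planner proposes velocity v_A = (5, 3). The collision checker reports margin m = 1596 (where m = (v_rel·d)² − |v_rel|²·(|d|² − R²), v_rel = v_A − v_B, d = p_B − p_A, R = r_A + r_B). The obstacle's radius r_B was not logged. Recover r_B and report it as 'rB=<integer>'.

m = 1596
d = (-23, -17);  v_rel = (8, 6),  |v_rel|² = 100
v_rel×d = (8)·(-17) − (6)·(-23) = 2
since m = R²·100 − 2²:  R² = (4 + 1596) / 100 = 16
R = √16 = 4  ⇒  r_B = 4 − 3 = 1

rB=1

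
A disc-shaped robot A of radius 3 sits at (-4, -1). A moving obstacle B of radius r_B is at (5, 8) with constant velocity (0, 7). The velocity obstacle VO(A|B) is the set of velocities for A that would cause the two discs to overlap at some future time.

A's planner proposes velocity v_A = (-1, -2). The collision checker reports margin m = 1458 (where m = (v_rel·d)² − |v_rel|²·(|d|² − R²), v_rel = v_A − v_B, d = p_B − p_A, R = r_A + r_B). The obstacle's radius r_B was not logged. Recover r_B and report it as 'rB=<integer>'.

m = 1458
d = (9, 9);  v_rel = (-1, -9),  |v_rel|² = 82
v_rel×d = (-1)·(9) − (-9)·(9) = 72
since m = R²·82 − 72²:  R² = (5184 + 1458) / 82 = 81
R = √81 = 9  ⇒  r_B = 9 − 3 = 6

rB=6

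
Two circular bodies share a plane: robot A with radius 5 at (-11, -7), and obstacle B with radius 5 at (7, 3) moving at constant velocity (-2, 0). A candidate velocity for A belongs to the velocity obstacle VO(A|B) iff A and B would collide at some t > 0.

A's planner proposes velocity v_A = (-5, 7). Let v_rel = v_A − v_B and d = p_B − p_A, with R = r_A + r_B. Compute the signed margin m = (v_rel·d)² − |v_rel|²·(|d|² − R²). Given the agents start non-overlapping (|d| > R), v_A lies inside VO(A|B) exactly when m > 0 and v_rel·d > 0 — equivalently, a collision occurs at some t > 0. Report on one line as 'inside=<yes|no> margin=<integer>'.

d = (18, 10),  |d|² = 424;  R = 5+5 = 10,  c = 424−10² = 324
v_rel = (-3, 7),  |v_rel|² = 58;  v_rel·d = (-3)·(18) + (7)·(10) = 16
58·t² − 32·t + 324 = 0  ⇒  m = 16² − 58·324 = -18536
m = -18536 < 0,  v_rel·d = 16 > 0  ⇒  outside

inside=no margin=-18536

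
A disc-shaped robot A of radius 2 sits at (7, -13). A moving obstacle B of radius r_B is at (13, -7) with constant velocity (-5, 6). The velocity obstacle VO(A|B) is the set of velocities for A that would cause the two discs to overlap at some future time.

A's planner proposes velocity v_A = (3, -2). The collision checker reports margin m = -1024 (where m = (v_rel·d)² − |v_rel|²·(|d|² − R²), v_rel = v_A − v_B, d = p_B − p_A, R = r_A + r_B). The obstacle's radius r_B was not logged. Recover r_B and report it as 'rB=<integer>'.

m = -1024
d = (6, 6);  v_rel = (8, -8),  |v_rel|² = 128
v_rel×d = (8)·(6) − (-8)·(6) = 96
since m = R²·128 − 96²:  R² = (9216 + -1024) / 128 = 64
R = √64 = 8  ⇒  r_B = 8 − 2 = 6

rB=6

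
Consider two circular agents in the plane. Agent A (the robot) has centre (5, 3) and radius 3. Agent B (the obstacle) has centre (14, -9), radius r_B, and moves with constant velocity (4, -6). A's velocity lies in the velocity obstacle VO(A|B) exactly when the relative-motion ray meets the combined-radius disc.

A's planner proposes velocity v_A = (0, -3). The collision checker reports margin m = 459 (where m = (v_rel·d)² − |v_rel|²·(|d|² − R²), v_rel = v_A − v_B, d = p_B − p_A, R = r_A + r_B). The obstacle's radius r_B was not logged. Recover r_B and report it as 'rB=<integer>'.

m = 459
d = (9, -12);  v_rel = (-4, 3),  |v_rel|² = 25
v_rel×d = (-4)·(-12) − (3)·(9) = 21
since m = R²·25 − 21²:  R² = (441 + 459) / 25 = 36
R = √36 = 6  ⇒  r_B = 6 − 3 = 3

rB=3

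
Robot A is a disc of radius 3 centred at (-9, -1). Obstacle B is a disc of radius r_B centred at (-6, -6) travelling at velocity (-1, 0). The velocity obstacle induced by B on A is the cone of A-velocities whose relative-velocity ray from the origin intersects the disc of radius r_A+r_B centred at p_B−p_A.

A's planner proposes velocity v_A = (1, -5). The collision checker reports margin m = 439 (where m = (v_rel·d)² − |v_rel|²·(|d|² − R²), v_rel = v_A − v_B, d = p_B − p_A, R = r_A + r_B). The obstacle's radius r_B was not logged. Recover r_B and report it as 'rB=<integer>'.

m = 439
d = (3, -5);  v_rel = (2, -5),  |v_rel|² = 29
v_rel×d = (2)·(-5) − (-5)·(3) = 5
since m = R²·29 − 5²:  R² = (25 + 439) / 29 = 16
R = √16 = 4  ⇒  r_B = 4 − 3 = 1

rB=1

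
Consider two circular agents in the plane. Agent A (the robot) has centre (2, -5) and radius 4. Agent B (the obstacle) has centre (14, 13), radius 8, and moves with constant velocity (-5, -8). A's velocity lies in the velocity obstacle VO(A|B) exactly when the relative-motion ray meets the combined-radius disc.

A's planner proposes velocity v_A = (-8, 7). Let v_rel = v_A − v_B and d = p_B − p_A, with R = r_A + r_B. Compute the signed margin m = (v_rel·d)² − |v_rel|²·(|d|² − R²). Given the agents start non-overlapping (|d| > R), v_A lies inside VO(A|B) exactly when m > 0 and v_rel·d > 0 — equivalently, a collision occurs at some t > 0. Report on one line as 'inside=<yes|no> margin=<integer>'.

d = (12, 18),  |d|² = 468;  R = 4+8 = 12,  c = 468−12² = 324
v_rel = (-3, 15),  |v_rel|² = 234;  v_rel·d = (-3)·(12) + (15)·(18) = 234
234·t² − 468·t + 324 = 0  ⇒  m = 234² − 234·324 = -21060
m = -21060 < 0,  v_rel·d = 234 > 0  ⇒  outside

inside=no margin=-21060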